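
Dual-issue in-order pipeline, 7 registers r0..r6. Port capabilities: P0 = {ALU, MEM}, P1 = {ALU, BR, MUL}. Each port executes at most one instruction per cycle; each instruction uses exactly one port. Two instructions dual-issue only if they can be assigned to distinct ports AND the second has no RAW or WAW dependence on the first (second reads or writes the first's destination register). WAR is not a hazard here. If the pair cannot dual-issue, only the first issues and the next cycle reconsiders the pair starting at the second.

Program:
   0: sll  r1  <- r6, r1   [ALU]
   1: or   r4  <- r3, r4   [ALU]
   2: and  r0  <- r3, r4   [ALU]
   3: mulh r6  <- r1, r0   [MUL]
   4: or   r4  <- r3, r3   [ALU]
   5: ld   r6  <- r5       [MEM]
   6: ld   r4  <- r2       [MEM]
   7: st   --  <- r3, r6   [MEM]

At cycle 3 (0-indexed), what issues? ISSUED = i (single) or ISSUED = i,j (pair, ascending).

#0 head=0: sll.ALU+or.ALU i0&i1 2-wide
#1 head=2: and.ALU i2 RAW r0
#2 head=3: mulh.MUL+or.ALU i3&i4 2-wide
#3 head=5: ld.MEM i5 no-port MEM/MEM
#4 head=6: ld.MEM i6 no-port MEM/MEM
#5 head=7: st.MEM i7 tail

ISSUED = 5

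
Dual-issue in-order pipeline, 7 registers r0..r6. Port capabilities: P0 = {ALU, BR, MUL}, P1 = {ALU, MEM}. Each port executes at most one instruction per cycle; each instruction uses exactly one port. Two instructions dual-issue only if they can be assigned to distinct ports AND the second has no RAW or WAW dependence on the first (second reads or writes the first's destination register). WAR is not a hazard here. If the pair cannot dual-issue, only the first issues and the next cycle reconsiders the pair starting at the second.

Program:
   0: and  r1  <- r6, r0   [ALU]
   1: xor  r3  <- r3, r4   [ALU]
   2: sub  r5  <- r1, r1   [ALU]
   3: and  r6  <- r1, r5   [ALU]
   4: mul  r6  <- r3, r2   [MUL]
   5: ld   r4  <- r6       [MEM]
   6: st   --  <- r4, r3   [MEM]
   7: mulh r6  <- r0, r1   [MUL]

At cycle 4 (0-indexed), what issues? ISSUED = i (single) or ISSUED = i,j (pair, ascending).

ISSUED = 5

t=0 i0&i1:and.ALU xor.ALU ; dual
t=1 i2:sub.ALU ; RAW r5
t=2 i3:and.ALU ; WAW r6
t=3 i4:mul.MUL ; RAW r6
t=4 i5:ld.MEM ; no-port MEM/MEM
t=5 i6&i7:st.MEM mulh.MUL ; dual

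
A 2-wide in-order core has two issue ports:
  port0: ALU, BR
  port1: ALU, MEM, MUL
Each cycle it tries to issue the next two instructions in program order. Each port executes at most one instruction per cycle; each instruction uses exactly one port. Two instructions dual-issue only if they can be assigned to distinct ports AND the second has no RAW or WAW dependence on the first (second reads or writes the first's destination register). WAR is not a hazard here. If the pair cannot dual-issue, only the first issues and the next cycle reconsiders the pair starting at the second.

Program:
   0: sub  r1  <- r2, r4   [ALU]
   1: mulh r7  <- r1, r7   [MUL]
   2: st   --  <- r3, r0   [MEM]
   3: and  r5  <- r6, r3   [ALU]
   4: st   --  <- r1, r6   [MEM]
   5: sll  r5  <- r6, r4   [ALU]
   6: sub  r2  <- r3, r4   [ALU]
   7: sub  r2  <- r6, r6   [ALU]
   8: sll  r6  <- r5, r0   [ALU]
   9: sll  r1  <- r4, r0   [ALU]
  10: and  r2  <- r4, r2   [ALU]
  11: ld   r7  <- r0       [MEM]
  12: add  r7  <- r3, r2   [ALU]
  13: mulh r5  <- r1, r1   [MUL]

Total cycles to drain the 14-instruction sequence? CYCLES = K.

0. sub @i0  | RAW r1
1. mulh @i1  | no-port MUL/MEM
2. st/and @i2+i3  | dual
3. st/sll @i4+i5  | dual
4. sub @i6  | WAW r2
5. sub/sll @i7+i8  | dual
6. sll/and @i9+i10  | dual
7. ld @i11  | WAW r7
8. add/mulh @i12+i13  | dual

CYCLES = 9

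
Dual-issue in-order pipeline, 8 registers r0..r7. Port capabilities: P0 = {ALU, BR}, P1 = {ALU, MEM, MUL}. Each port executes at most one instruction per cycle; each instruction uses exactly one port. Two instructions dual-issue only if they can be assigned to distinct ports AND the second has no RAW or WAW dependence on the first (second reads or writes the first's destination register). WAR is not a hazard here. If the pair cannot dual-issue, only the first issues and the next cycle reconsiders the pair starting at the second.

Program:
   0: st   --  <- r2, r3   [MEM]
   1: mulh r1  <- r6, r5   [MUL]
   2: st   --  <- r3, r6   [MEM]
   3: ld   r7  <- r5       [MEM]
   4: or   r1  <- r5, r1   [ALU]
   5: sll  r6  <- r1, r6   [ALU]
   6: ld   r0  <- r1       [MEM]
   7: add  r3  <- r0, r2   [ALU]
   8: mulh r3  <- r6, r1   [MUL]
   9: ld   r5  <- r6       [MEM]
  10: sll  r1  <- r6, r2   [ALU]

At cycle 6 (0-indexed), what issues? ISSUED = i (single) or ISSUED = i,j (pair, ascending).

t=0 i0:st.MEM ; no-port MEM/MUL
t=1 i1:mulh.MUL ; no-port MUL/MEM
t=2 i2:st.MEM ; no-port MEM/MEM
t=3 i3,i4:ld.MEM or.ALU ; pair
t=4 i5,i6:sll.ALU ld.MEM ; pair
t=5 i7:add.ALU ; WAW r3
t=6 i8:mulh.MUL ; no-port MUL/MEM
t=7 i9,i10:ld.MEM sll.ALU ; pair

ISSUED = 8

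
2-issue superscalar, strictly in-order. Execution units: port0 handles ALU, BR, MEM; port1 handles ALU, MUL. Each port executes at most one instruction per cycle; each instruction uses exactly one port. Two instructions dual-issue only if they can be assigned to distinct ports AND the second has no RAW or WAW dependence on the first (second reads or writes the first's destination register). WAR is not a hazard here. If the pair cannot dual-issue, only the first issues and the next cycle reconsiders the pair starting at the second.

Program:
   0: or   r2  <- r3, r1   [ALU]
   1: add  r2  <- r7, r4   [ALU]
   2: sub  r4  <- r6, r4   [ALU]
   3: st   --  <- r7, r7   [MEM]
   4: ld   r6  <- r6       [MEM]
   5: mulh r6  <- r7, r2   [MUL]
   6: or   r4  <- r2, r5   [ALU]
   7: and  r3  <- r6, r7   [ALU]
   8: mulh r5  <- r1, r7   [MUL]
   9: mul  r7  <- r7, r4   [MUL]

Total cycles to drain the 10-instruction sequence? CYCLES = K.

  cy0 -> i0 (or) WAW r2
  cy1 -> i1&i2 (add;sub) 2-wide
  cy2 -> i3 (st) no-port MEM/MEM
  cy3 -> i4 (ld) WAW r6
  cy4 -> i5&i6 (mulh;or) 2-wide
  cy5 -> i7&i8 (and;mulh) 2-wide
  cy6 -> i9 (mul) tail

CYCLES = 7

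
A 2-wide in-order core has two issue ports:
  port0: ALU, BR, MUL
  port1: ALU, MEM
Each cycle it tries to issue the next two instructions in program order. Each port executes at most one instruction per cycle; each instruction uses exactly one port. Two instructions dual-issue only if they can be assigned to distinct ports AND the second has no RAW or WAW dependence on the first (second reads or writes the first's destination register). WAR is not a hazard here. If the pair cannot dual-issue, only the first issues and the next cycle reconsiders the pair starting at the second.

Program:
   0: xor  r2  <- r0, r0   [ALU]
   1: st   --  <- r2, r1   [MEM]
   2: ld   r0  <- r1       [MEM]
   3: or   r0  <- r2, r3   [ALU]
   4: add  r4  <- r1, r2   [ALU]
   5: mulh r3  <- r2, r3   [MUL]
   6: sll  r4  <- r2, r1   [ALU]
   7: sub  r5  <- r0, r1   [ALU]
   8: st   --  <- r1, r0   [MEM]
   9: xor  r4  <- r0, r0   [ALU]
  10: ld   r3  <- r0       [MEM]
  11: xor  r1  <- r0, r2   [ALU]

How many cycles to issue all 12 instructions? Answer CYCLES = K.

  cy0 -> i0 (xor.ALU) RAW r2
  cy1 -> i1 (st.MEM) no-port MEM/MEM
  cy2 -> i2 (ld.MEM) WAW r0
  cy3 -> i3&i4 (or.ALU+add.ALU) pair
  cy4 -> i5&i6 (mulh.MUL+sll.ALU) pair
  cy5 -> i7&i8 (sub.ALU+st.MEM) pair
  cy6 -> i9&i10 (xor.ALU+ld.MEM) pair
  cy7 -> i11 (xor.ALU) tail

CYCLES = 8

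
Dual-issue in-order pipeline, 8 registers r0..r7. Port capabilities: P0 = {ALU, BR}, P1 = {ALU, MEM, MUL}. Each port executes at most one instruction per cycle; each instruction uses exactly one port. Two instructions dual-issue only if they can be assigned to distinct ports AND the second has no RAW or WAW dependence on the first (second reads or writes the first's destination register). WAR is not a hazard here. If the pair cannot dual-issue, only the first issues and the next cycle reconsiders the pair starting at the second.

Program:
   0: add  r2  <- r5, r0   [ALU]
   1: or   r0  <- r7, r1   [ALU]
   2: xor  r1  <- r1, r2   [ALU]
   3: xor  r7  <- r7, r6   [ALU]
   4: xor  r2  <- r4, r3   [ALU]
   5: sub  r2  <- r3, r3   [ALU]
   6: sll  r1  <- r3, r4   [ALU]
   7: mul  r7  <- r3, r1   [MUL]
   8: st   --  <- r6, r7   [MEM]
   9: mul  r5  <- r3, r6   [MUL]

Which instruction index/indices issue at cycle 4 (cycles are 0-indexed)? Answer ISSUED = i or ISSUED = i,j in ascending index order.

ISSUED = 7

0. add;or @i0+i1  | 2-wide
1. xor;xor @i2+i3  | 2-wide
2. xor @i4  | WAW r2
3. sub;sll @i5+i6  | 2-wide
4. mul @i7  | no-port MUL/MEM
5. st @i8  | no-port MEM/MUL
6. mul @i9  | tail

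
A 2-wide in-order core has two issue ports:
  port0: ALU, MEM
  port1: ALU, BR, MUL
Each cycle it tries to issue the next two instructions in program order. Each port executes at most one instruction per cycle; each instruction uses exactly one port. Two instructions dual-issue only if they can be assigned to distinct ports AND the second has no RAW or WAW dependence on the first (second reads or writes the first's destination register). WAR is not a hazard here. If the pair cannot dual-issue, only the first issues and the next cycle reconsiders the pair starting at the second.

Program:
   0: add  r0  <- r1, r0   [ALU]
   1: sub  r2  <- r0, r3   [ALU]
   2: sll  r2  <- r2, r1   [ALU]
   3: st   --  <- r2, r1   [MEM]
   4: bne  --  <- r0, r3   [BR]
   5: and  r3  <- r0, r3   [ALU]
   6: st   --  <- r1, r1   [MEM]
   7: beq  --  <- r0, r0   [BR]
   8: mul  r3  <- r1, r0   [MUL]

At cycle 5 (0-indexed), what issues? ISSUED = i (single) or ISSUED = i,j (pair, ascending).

ISSUED = 7

0. add.ALU @i0  | RAW r0
1. sub.ALU @i1  | RAW+WAW r2
2. sll.ALU @i2  | RAW r2
3. st.MEM bne.BR @i3&i4  | dual
4. and.ALU st.MEM @i5&i6  | dual
5. beq.BR @i7  | no-port BR/MUL
6. mul.MUL @i8  | tail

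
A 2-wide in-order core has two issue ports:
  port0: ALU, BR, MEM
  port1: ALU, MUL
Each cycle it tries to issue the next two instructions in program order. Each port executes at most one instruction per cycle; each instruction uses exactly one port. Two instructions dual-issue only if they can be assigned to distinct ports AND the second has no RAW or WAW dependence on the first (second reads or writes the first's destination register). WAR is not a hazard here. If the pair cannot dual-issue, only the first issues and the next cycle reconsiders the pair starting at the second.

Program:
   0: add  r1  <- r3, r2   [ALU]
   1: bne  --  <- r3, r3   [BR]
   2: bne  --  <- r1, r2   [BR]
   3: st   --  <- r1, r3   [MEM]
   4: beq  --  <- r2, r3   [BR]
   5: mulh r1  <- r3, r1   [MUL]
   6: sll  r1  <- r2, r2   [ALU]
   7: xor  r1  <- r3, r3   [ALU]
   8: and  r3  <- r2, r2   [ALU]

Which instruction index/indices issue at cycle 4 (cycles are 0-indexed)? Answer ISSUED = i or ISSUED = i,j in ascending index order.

#0 head=0: add.ALU+bne.BR i0/i1 2-wide
#1 head=2: bne.BR i2 no-port BR/MEM
#2 head=3: st.MEM i3 no-port MEM/BR
#3 head=4: beq.BR+mulh.MUL i4/i5 2-wide
#4 head=6: sll.ALU i6 WAW r1
#5 head=7: xor.ALU+and.ALU i7/i8 2-wide

ISSUED = 6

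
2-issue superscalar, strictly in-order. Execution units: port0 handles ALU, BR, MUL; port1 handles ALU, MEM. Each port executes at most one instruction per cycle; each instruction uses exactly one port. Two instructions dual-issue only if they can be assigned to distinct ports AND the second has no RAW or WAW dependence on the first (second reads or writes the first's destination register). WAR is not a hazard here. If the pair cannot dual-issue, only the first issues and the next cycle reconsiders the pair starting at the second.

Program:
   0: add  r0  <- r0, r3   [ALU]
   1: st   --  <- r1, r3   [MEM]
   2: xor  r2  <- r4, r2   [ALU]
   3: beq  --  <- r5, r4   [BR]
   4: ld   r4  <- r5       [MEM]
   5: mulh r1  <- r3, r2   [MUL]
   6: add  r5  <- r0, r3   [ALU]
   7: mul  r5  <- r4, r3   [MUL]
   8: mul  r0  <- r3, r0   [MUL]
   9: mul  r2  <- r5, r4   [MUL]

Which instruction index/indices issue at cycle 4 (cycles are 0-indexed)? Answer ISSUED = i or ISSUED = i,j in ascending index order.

0. add.ALU+st.MEM @i0&i1  | dual
1. xor.ALU+beq.BR @i2&i3  | dual
2. ld.MEM+mulh.MUL @i4&i5  | dual
3. add.ALU @i6  | WAW r5
4. mul.MUL @i7  | no-port MUL/MUL
5. mul.MUL @i8  | no-port MUL/MUL
6. mul.MUL @i9  | tail

ISSUED = 7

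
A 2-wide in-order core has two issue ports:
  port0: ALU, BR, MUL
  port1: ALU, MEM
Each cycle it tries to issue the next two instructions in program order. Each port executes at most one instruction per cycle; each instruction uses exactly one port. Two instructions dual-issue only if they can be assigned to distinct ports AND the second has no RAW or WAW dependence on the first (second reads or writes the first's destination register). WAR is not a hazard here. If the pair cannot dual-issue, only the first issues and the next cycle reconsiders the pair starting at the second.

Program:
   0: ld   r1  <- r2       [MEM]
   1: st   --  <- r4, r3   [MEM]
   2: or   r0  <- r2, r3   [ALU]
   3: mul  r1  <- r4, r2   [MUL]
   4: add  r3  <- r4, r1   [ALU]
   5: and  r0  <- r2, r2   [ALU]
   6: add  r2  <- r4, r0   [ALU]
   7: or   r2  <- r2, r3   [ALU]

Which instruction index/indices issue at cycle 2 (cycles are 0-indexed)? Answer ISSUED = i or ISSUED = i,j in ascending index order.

t=0 i0:ld.MEM ; no-port MEM/MEM
t=1 i1+i2:st.MEM or.ALU ; pair
t=2 i3:mul.MUL ; RAW r1
t=3 i4+i5:add.ALU and.ALU ; pair
t=4 i6:add.ALU ; RAW+WAW r2
t=5 i7:or.ALU ; tail

ISSUED = 3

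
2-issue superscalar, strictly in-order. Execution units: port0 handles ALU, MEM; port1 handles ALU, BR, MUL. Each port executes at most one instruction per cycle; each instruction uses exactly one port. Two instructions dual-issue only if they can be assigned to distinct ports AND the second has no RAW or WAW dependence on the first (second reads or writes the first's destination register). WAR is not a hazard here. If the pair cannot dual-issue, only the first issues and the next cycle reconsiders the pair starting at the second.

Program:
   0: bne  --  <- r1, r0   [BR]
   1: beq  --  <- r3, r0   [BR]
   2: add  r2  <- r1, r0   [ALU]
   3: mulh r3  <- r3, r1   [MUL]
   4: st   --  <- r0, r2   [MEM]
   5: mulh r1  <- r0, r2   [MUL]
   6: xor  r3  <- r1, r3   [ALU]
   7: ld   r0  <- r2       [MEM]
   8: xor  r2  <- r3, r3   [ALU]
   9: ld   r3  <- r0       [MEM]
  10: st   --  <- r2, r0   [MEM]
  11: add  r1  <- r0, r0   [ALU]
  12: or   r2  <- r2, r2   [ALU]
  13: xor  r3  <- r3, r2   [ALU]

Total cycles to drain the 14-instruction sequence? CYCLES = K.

t=0 i0:bne.BR ; no-port BR/BR
t=1 i1&i2:beq.BR;add.ALU ; dual
t=2 i3&i4:mulh.MUL;st.MEM ; dual
t=3 i5:mulh.MUL ; RAW r1
t=4 i6&i7:xor.ALU;ld.MEM ; dual
t=5 i8&i9:xor.ALU;ld.MEM ; dual
t=6 i10&i11:st.MEM;add.ALU ; dual
t=7 i12:or.ALU ; RAW r2
t=8 i13:xor.ALU ; tail

CYCLES = 9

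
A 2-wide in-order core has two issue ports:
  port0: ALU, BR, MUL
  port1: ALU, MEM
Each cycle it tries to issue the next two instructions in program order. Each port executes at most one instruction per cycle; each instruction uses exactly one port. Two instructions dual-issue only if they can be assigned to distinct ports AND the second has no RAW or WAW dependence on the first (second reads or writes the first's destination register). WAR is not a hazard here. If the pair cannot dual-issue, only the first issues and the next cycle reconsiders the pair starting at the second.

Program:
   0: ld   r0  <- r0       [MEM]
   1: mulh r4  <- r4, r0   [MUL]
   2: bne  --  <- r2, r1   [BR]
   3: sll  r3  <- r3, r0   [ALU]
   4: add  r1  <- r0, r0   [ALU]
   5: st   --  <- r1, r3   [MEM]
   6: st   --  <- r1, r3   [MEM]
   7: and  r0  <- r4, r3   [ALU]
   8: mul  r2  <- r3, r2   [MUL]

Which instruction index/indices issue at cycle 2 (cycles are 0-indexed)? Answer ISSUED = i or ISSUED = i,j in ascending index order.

ISSUED = 2,3

t=0 i0:ld.MEM ; RAW r0
t=1 i1:mulh.MUL ; no-port MUL/BR
t=2 i2+i3:bne.BR/sll.ALU ; dual
t=3 i4:add.ALU ; RAW r1
t=4 i5:st.MEM ; no-port MEM/MEM
t=5 i6+i7:st.MEM/and.ALU ; dual
t=6 i8:mul.MUL ; tail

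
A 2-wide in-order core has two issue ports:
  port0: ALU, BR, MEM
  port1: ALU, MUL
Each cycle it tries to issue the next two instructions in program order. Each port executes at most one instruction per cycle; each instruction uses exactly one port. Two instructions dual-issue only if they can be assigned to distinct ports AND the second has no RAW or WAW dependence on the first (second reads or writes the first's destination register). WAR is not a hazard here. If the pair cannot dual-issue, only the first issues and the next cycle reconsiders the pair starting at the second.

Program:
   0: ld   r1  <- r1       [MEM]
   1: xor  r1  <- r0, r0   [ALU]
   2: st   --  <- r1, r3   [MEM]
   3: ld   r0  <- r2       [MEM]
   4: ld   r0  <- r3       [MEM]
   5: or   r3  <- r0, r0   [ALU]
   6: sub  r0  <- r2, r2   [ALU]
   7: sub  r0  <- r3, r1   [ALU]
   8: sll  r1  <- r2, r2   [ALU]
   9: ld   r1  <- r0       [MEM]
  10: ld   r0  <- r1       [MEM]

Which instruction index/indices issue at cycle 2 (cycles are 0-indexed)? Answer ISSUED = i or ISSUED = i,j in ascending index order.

ISSUED = 2

  cy0 -> i0 (ld) WAW r1
  cy1 -> i1 (xor) RAW r1
  cy2 -> i2 (st) no-port MEM/MEM
  cy3 -> i3 (ld) no-port MEM/MEM
  cy4 -> i4 (ld) RAW r0
  cy5 -> i5&i6 (or+sub) 2-wide
  cy6 -> i7&i8 (sub+sll) 2-wide
  cy7 -> i9 (ld) no-port MEM/MEM
  cy8 -> i10 (ld) tail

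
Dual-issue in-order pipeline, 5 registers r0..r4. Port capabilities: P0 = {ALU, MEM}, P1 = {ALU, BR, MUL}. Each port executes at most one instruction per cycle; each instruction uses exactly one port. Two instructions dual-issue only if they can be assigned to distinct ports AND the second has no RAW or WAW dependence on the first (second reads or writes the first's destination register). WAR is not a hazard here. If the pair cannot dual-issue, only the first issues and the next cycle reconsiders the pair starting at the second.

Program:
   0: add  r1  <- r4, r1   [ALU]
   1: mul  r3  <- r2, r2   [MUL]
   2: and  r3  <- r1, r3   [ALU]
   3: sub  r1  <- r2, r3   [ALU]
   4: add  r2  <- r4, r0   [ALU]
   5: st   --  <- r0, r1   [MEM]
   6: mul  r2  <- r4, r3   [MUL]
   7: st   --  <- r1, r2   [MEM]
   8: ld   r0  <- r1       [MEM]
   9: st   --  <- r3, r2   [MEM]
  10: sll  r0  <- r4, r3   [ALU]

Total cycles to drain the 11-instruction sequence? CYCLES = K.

#0 head=0: add mul i0&i1 pair
#1 head=2: and i2 RAW r3
#2 head=3: sub add i3&i4 pair
#3 head=5: st mul i5&i6 pair
#4 head=7: st i7 no-port MEM/MEM
#5 head=8: ld i8 no-port MEM/MEM
#6 head=9: st sll i9&i10 pair

CYCLES = 7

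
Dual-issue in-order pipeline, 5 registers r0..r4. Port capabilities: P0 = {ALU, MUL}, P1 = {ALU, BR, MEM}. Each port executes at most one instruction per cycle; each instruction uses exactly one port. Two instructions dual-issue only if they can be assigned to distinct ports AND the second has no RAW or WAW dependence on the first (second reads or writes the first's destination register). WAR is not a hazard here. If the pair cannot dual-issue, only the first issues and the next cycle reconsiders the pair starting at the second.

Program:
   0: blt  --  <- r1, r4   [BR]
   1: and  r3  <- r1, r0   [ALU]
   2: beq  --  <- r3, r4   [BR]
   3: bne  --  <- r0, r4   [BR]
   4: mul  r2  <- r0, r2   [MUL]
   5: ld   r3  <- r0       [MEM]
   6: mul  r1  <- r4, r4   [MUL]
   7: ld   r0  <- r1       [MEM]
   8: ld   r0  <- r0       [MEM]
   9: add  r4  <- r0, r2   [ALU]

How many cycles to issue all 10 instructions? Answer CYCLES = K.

c0: i0&i1 blt.BR+and.ALU  2-wide
c1: i2 beq.BR  no-port BR/BR
c2: i3&i4 bne.BR+mul.MUL  2-wide
c3: i5&i6 ld.MEM+mul.MUL  2-wide
c4: i7 ld.MEM  no-port MEM/MEM
c5: i8 ld.MEM  RAW r0
c6: i9 add.ALU  tail

CYCLES = 7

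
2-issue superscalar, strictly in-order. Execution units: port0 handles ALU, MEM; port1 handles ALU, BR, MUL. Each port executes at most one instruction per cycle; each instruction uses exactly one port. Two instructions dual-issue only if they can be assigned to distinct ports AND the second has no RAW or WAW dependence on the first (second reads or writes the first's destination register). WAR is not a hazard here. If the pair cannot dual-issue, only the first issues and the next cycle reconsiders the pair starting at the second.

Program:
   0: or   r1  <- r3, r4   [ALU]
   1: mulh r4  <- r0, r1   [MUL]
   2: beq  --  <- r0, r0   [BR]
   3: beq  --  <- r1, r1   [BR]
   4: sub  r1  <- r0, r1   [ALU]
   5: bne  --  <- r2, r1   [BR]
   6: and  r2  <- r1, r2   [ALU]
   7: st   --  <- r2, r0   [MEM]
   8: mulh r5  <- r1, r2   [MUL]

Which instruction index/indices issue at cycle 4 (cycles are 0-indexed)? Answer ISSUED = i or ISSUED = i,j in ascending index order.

  cy0 -> i0 (or) RAW r1
  cy1 -> i1 (mulh) no-port MUL/BR
  cy2 -> i2 (beq) no-port BR/BR
  cy3 -> i3/i4 (beq sub) dual
  cy4 -> i5/i6 (bne and) dual
  cy5 -> i7/i8 (st mulh) dual

ISSUED = 5,6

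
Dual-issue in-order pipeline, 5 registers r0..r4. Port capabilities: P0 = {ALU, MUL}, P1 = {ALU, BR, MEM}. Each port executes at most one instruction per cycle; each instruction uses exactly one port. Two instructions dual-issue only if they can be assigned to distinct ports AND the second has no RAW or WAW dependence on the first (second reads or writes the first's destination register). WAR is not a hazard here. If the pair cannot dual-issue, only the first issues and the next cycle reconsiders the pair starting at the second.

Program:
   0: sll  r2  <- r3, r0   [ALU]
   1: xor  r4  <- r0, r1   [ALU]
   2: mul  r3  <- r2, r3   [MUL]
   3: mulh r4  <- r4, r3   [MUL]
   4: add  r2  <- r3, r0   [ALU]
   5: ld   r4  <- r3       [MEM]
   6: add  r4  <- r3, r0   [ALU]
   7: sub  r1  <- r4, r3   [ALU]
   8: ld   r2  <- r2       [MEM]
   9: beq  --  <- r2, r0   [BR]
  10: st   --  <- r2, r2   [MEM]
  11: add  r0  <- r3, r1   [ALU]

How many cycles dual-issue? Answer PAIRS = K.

PAIRS = 4

c0: i0&i1 sll/xor  pair
c1: i2 mul  no-port MUL/MUL
c2: i3&i4 mulh/add  pair
c3: i5 ld  WAW r4
c4: i6 add  RAW r4
c5: i7&i8 sub/ld  pair
c6: i9 beq  no-port BR/MEM
c7: i10&i11 st/add  pair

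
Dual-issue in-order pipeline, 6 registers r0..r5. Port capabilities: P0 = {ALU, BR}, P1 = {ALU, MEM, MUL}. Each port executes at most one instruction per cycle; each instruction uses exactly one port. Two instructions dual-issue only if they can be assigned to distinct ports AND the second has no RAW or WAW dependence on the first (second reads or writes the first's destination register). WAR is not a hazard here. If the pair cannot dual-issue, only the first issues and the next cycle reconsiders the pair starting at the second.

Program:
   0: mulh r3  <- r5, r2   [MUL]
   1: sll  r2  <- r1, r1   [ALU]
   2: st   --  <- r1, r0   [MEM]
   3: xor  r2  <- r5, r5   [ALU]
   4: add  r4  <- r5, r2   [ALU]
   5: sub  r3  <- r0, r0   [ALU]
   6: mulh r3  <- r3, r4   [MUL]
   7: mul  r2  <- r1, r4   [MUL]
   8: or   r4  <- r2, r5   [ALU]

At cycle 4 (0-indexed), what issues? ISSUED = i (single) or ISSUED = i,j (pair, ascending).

[0] i0,i1  mulh sll  -- dual
[1] i2,i3  st xor  -- dual
[2] i4,i5  add sub  -- dual
[3] i6  mulh  -- no-port MUL/MUL
[4] i7  mul  -- RAW r2
[5] i8  or  -- tail

ISSUED = 7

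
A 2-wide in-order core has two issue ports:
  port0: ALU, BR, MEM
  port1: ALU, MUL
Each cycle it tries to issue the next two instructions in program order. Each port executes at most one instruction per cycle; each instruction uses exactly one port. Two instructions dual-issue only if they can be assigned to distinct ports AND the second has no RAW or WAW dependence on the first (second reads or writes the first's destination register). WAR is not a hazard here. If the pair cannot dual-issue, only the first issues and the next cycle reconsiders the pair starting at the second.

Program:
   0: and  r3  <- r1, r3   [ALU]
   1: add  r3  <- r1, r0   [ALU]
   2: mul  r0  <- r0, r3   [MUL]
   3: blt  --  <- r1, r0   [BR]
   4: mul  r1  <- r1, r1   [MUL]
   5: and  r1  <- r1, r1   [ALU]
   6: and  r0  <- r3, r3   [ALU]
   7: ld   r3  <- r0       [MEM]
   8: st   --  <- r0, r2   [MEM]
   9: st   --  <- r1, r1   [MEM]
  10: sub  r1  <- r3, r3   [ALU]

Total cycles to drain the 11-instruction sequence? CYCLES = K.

c0: i0 and  WAW r3
c1: i1 add  RAW r3
c2: i2 mul  RAW r0
c3: i3/i4 blt;mul  pair
c4: i5/i6 and;and  pair
c5: i7 ld  no-port MEM/MEM
c6: i8 st  no-port MEM/MEM
c7: i9/i10 st;sub  pair

CYCLES = 8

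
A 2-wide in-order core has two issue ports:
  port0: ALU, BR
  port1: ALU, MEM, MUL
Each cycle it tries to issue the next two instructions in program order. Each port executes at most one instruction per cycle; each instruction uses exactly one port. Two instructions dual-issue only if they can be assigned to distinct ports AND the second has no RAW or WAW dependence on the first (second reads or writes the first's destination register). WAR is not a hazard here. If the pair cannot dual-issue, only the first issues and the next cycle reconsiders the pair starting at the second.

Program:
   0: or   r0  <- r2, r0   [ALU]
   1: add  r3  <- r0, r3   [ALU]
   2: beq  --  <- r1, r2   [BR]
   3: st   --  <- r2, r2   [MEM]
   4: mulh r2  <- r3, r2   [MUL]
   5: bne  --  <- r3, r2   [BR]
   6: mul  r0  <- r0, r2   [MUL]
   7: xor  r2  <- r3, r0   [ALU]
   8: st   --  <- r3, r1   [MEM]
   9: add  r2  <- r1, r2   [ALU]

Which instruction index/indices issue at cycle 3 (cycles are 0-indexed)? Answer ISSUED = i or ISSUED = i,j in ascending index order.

ISSUED = 4

c0: i0 or.ALU  RAW r0
c1: i1,i2 add.ALU beq.BR  pair
c2: i3 st.MEM  no-port MEM/MUL
c3: i4 mulh.MUL  RAW r2
c4: i5,i6 bne.BR mul.MUL  pair
c5: i7,i8 xor.ALU st.MEM  pair
c6: i9 add.ALU  tail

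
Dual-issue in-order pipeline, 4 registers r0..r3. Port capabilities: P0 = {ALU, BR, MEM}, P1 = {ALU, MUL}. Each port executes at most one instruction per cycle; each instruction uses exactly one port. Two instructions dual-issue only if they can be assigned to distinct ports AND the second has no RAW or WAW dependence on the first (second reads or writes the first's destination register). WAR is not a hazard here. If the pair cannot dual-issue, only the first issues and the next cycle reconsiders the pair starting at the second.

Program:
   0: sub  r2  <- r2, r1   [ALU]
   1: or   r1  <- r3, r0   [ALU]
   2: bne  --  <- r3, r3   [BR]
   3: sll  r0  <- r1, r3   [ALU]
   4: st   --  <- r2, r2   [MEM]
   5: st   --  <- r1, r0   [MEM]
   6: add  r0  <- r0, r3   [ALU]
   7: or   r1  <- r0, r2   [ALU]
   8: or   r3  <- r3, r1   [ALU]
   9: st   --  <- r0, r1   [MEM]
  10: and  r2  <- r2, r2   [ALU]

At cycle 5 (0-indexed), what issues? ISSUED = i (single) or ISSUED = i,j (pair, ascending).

0. sub/or @i0+i1  | dual
1. bne/sll @i2+i3  | dual
2. st @i4  | no-port MEM/MEM
3. st/add @i5+i6  | dual
4. or @i7  | RAW r1
5. or/st @i8+i9  | dual
6. and @i10  | tail

ISSUED = 8,9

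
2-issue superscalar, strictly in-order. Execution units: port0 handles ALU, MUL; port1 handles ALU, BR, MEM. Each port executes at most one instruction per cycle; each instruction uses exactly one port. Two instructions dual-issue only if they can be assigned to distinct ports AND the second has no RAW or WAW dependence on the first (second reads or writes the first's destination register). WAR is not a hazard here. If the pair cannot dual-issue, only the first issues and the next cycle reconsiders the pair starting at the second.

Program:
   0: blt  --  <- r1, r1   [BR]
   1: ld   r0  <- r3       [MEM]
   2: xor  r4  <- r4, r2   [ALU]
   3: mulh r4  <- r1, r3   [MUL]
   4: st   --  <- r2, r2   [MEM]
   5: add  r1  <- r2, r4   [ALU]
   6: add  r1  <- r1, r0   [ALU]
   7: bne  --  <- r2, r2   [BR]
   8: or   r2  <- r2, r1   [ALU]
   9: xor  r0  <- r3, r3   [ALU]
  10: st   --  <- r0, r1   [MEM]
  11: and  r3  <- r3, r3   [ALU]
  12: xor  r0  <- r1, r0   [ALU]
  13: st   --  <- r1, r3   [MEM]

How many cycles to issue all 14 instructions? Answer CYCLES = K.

CYCLES = 8

0. blt @i0  | no-port BR/MEM
1. ld xor @i1&i2  | pair
2. mulh st @i3&i4  | pair
3. add @i5  | RAW+WAW r1
4. add bne @i6&i7  | pair
5. or xor @i8&i9  | pair
6. st and @i10&i11  | pair
7. xor st @i12&i13  | pair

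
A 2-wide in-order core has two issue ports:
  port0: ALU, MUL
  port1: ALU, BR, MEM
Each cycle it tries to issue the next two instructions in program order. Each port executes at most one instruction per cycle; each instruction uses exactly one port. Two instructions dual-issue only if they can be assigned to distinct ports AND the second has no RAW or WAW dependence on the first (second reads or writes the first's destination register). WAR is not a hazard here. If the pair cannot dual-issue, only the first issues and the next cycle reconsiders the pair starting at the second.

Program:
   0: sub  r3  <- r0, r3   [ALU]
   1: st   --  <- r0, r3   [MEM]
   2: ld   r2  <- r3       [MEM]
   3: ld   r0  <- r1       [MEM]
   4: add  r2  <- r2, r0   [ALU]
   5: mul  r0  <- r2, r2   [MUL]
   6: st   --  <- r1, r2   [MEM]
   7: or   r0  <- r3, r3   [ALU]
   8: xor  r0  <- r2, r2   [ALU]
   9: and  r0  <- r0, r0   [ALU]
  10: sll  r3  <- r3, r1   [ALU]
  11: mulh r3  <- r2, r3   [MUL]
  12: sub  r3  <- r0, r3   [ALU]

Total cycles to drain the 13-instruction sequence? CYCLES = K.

c0: i0 sub  RAW r3
c1: i1 st  no-port MEM/MEM
c2: i2 ld  no-port MEM/MEM
c3: i3 ld  RAW r0
c4: i4 add  RAW r2
c5: i5+i6 mul st  pair
c6: i7 or  WAW r0
c7: i8 xor  RAW+WAW r0
c8: i9+i10 and sll  pair
c9: i11 mulh  RAW+WAW r3
c10: i12 sub  tail

CYCLES = 11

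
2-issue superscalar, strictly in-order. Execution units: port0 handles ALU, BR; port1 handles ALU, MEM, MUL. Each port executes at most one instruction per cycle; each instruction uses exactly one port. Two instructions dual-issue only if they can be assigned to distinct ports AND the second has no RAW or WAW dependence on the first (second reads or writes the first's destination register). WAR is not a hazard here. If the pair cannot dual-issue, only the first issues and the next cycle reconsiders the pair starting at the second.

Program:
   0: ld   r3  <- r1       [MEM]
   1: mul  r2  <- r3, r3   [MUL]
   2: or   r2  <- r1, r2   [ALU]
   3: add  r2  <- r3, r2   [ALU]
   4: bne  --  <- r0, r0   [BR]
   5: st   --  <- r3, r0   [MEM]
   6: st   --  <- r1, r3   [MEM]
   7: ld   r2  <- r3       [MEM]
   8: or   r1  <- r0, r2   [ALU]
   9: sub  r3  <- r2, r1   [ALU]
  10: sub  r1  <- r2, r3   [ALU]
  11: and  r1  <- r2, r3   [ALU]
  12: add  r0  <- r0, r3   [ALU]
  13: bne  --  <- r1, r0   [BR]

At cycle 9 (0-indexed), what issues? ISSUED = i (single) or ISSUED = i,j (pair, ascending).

ISSUED = 10

c0: i0 ld  no-port MEM/MUL
c1: i1 mul  RAW+WAW r2
c2: i2 or  RAW+WAW r2
c3: i3+i4 add bne  2-wide
c4: i5 st  no-port MEM/MEM
c5: i6 st  no-port MEM/MEM
c6: i7 ld  RAW r2
c7: i8 or  RAW r1
c8: i9 sub  RAW r3
c9: i10 sub  WAW r1
c10: i11+i12 and add  2-wide
c11: i13 bne  tail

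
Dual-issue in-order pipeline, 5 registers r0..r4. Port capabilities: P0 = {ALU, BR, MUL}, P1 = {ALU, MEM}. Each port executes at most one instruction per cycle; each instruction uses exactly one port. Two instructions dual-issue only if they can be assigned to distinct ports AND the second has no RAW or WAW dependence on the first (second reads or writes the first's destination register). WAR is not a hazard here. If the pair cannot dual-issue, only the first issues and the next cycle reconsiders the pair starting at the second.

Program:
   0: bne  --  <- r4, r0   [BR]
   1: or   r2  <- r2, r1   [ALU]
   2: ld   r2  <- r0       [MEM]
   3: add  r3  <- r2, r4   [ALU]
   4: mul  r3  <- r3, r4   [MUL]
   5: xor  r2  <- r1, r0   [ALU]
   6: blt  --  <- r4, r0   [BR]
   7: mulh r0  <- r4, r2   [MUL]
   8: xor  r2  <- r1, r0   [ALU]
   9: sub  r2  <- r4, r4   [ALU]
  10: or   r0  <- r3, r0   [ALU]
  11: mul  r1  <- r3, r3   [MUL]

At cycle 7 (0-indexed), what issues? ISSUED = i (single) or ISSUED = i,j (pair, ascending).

t=0 i0+i1:bne.BR+or.ALU ; pair
t=1 i2:ld.MEM ; RAW r2
t=2 i3:add.ALU ; RAW+WAW r3
t=3 i4+i5:mul.MUL+xor.ALU ; pair
t=4 i6:blt.BR ; no-port BR/MUL
t=5 i7:mulh.MUL ; RAW r0
t=6 i8:xor.ALU ; WAW r2
t=7 i9+i10:sub.ALU+or.ALU ; pair
t=8 i11:mul.MUL ; tail

ISSUED = 9,10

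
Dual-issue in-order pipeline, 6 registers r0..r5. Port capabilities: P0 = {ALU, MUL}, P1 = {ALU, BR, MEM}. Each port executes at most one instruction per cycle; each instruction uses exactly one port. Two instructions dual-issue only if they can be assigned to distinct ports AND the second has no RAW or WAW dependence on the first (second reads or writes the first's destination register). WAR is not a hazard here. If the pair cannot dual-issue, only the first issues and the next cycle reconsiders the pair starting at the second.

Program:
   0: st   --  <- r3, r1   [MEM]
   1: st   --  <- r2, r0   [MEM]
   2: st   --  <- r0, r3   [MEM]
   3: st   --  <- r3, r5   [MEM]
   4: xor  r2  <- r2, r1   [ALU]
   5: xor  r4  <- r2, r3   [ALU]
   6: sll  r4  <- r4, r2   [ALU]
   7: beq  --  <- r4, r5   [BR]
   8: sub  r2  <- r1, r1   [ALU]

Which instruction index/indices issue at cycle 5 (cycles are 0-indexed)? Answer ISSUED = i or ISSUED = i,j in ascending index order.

#0 head=0: st.MEM i0 no-port MEM/MEM
#1 head=1: st.MEM i1 no-port MEM/MEM
#2 head=2: st.MEM i2 no-port MEM/MEM
#3 head=3: st.MEM/xor.ALU i3/i4 2-wide
#4 head=5: xor.ALU i5 RAW+WAW r4
#5 head=6: sll.ALU i6 RAW r4
#6 head=7: beq.BR/sub.ALU i7/i8 2-wide

ISSUED = 6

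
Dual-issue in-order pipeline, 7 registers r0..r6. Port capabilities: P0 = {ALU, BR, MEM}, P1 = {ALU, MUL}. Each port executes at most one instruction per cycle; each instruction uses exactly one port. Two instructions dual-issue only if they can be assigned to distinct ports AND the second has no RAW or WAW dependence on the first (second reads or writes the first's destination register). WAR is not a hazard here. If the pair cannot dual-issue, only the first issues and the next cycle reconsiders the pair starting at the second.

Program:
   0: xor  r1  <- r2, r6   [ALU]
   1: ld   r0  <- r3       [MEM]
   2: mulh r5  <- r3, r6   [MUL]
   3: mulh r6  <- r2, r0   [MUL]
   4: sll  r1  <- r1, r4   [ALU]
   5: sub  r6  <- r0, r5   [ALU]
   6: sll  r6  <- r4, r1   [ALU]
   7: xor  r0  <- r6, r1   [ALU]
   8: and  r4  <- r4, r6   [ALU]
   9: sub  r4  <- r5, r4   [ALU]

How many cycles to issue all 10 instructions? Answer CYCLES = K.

CYCLES = 7

  cy0 -> i0+i1 (xor.ALU+ld.MEM) pair
  cy1 -> i2 (mulh.MUL) no-port MUL/MUL
  cy2 -> i3+i4 (mulh.MUL+sll.ALU) pair
  cy3 -> i5 (sub.ALU) WAW r6
  cy4 -> i6 (sll.ALU) RAW r6
  cy5 -> i7+i8 (xor.ALU+and.ALU) pair
  cy6 -> i9 (sub.ALU) tail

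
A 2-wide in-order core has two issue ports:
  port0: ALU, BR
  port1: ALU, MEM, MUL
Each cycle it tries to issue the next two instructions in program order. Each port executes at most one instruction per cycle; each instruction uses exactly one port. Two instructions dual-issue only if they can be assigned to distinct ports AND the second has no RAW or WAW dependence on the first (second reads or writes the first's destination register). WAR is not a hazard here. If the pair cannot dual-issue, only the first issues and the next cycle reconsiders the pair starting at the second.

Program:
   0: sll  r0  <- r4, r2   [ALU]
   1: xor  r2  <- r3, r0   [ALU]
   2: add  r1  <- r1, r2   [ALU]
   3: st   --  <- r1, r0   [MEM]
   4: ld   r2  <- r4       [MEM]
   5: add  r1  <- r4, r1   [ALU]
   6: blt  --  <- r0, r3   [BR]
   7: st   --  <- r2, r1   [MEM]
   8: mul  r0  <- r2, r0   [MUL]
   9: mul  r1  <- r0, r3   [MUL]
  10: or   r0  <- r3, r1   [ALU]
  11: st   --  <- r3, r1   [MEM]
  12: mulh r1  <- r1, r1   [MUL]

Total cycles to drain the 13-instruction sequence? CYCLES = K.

c0: i0 sll  RAW r0
c1: i1 xor  RAW r2
c2: i2 add  RAW r1
c3: i3 st  no-port MEM/MEM
c4: i4,i5 ld/add  pair
c5: i6,i7 blt/st  pair
c6: i8 mul  no-port MUL/MUL
c7: i9 mul  RAW r1
c8: i10,i11 or/st  pair
c9: i12 mulh  tail

CYCLES = 10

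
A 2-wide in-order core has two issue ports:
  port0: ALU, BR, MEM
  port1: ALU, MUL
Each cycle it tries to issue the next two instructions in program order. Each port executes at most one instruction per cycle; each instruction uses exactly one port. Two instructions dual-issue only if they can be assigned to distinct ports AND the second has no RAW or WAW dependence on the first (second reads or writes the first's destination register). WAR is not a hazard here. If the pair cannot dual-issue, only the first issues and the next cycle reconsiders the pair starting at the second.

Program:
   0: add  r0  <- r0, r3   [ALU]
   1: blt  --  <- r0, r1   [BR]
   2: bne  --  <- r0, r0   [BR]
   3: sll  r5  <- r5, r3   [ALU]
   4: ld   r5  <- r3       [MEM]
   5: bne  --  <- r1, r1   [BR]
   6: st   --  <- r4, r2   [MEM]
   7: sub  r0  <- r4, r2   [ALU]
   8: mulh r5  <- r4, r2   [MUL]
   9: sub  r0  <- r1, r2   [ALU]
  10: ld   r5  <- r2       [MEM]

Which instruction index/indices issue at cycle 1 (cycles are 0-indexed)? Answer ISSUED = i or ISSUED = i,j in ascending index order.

  cy0 -> i0 (add) RAW r0
  cy1 -> i1 (blt) no-port BR/BR
  cy2 -> i2+i3 (bne;sll) pair
  cy3 -> i4 (ld) no-port MEM/BR
  cy4 -> i5 (bne) no-port BR/MEM
  cy5 -> i6+i7 (st;sub) pair
  cy6 -> i8+i9 (mulh;sub) pair
  cy7 -> i10 (ld) tail

ISSUED = 1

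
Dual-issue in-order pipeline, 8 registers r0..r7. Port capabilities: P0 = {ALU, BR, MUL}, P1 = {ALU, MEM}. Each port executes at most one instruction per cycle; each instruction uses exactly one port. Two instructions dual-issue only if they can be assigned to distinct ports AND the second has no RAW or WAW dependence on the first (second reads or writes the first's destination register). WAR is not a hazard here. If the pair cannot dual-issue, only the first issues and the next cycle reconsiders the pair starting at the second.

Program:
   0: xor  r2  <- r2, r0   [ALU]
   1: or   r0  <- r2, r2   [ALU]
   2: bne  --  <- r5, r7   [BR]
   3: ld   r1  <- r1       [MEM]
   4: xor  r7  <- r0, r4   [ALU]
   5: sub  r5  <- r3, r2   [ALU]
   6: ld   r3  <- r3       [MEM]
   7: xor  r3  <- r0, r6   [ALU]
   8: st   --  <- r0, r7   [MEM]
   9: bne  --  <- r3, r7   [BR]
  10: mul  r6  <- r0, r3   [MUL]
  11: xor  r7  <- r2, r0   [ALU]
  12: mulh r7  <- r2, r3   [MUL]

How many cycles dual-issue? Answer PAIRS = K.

[0] i0  xor.ALU  -- RAW r2
[1] i1,i2  or.ALU;bne.BR  -- pair
[2] i3,i4  ld.MEM;xor.ALU  -- pair
[3] i5,i6  sub.ALU;ld.MEM  -- pair
[4] i7,i8  xor.ALU;st.MEM  -- pair
[5] i9  bne.BR  -- no-port BR/MUL
[6] i10,i11  mul.MUL;xor.ALU  -- pair
[7] i12  mulh.MUL  -- tail

PAIRS = 5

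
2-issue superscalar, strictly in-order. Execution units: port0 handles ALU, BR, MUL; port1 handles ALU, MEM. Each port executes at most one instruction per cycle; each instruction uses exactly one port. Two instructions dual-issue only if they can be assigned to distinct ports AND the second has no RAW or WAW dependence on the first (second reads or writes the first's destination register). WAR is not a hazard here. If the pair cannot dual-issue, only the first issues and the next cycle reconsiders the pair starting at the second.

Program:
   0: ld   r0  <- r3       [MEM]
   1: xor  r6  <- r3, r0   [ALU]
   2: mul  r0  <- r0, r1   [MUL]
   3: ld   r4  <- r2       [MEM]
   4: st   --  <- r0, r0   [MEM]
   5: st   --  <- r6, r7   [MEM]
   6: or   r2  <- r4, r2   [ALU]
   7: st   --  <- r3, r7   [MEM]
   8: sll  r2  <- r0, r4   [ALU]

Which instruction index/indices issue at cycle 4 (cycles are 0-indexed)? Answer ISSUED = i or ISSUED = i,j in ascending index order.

ISSUED = 5,6

  cy0 -> i0 (ld) RAW r0
  cy1 -> i1+i2 (xor;mul) 2-wide
  cy2 -> i3 (ld) no-port MEM/MEM
  cy3 -> i4 (st) no-port MEM/MEM
  cy4 -> i5+i6 (st;or) 2-wide
  cy5 -> i7+i8 (st;sll) 2-wide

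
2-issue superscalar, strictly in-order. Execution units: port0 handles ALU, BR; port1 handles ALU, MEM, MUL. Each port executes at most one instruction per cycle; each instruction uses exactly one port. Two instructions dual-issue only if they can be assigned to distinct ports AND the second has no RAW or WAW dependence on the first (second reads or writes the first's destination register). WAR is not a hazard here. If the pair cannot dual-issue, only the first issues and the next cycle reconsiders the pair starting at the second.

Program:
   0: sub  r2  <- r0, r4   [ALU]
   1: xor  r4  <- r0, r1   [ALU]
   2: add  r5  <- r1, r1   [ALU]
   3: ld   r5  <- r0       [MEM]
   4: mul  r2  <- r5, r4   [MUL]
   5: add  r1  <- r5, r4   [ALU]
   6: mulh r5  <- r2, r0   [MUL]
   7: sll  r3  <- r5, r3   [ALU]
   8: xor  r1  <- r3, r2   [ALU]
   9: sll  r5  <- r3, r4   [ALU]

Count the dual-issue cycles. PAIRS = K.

PAIRS = 3

0. sub;xor @i0,i1  | dual
1. add @i2  | WAW r5
2. ld @i3  | no-port MEM/MUL
3. mul;add @i4,i5  | dual
4. mulh @i6  | RAW r5
5. sll @i7  | RAW r3
6. xor;sll @i8,i9  | dual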